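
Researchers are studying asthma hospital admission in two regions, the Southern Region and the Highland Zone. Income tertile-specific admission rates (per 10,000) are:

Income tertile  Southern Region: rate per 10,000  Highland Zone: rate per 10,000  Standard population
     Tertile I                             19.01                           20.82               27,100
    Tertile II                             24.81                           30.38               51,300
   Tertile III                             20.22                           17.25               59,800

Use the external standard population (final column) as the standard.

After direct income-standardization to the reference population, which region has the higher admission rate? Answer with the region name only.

Standard total = 138,200; weights = 0.1961, 0.3712, 0.4327.
The Southern Region: 0.1961×19.01 + 0.3712×24.81 + 0.4327×20.22 = 21.6865 per 10,000.
The Highland Zone: 0.1961×20.82 + 0.3712×30.38 + 0.4327×17.25 = 22.8239 per 10,000.

Highland Zone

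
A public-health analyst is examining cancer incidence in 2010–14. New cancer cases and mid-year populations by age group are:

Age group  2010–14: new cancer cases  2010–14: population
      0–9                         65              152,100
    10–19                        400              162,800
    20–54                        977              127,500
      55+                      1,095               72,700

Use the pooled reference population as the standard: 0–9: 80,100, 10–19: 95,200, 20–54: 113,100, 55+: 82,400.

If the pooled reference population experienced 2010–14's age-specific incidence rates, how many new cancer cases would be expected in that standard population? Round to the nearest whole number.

2376

Age-specific rates per 100,000 for 2010–14: 42.74, 245.70, 766.27, 1506.19.
Expected new cancer cases = Σ (standard pop × age-specific rate ÷ 100,000)
= 80,100×42.74/100,000 + 95,200×245.70/100,000 + 113,100×766.27/100,000 + 82,400×1506.19/100,000
= 34.23 + 233.91 + 866.66 + 1241.10 = 2375.89.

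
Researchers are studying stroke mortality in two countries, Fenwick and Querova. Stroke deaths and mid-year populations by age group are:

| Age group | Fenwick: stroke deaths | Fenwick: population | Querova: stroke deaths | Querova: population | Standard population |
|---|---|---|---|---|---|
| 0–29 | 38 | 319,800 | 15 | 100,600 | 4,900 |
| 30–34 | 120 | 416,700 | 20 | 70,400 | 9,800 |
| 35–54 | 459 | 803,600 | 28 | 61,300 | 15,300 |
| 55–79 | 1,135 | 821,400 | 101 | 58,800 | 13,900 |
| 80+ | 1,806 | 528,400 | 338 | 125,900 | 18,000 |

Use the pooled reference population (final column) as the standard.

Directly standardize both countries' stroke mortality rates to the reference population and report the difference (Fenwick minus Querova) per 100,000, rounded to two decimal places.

16.43

Age-specific rates per 100,000 for Fenwick: 11.88, 28.80, 57.12, 138.18, 341.79.
For Querova: 14.91, 28.41, 45.68, 171.77, 268.47.
Standard total = 61,900; weights = 0.0792, 0.1583, 0.2472, 0.2246, 0.2908.
Fenwick: 0.0792×11.88 + 0.1583×28.80 + 0.2472×57.12 + 0.2246×138.18 + 0.2908×341.79 = 150.0353 per 100,000.
Querova: 0.0792×14.91 + 0.1583×28.41 + 0.2472×45.68 + 0.2246×171.77 + 0.2908×268.47 = 133.6078 per 100,000.
Difference = 150.0353 − 133.6078 = 16.4276.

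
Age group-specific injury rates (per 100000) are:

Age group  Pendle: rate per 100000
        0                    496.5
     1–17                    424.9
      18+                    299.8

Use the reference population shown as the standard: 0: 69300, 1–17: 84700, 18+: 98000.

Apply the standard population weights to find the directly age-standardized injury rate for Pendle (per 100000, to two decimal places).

Standard total = 252000; weights = 0.2750, 0.3361, 0.3889.
Standardized rate: 0.2750×496.5 + 0.3361×424.9 + 0.3889×299.8 = 395.9400 per 100000.

395.94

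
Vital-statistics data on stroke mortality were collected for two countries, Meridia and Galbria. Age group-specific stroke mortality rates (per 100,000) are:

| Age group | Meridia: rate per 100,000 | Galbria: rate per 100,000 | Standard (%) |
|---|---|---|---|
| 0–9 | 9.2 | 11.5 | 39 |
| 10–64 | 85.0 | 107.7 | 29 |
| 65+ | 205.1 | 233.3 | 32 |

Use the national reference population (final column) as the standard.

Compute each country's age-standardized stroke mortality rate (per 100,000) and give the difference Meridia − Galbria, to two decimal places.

-16.50

Standard weights: 0.39, 0.29, 0.32.
Meridia: 0.3900×9.2 + 0.2900×85.0 + 0.3200×205.1 = 93.8700 per 100,000.
Galbria: 0.3900×11.5 + 0.2900×107.7 + 0.3200×233.3 = 110.3740 per 100,000.
Difference = 93.8700 − 110.3740 = -16.5040.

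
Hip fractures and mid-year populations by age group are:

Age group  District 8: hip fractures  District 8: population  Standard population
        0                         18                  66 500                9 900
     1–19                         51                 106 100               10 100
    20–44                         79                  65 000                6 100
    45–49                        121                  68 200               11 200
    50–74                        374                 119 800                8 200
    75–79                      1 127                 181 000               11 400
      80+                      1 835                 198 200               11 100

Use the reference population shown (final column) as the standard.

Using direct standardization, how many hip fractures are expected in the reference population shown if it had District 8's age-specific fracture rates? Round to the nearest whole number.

Age-specific rates per 100 000 for District 8: 27.07, 48.07, 121.54, 177.42, 312.19, 622.65, 925.83.
Expected hip fractures = Σ (standard pop × age-specific rate ÷ 100 000)
= 9 900×27.07/100 000 + 10 100×48.07/100 000 + 6 100×121.54/100 000 + 11 200×177.42/100 000 + 8 200×312.19/100 000 + 11 400×622.65/100 000 + 11 100×925.83/100 000
= 2.68 + 4.85 + 7.41 + 19.87 + 25.60 + 70.98 + 102.77 = 234.17.

234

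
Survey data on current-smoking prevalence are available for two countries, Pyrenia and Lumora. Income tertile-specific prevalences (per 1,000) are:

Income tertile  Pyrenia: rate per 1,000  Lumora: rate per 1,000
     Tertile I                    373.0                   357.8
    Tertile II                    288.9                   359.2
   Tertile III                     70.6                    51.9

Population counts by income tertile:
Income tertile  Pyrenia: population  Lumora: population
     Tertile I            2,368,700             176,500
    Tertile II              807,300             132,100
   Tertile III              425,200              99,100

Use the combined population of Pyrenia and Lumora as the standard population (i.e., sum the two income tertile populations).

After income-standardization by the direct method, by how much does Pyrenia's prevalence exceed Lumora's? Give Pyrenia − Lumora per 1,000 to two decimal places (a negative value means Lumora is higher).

Combined standard total = 4,008,900; weights = 0.6349, 0.2343, 0.1308.
Pyrenia: 0.6349×373.0 + 0.2343×288.9 + 0.1308×70.6 = 313.7439 per 1,000.
Lumora: 0.6349×357.8 + 0.2343×359.2 + 0.1308×51.9 = 318.1212 per 1,000.
Difference = 313.7439 − 318.1212 = -4.3774.

-4.38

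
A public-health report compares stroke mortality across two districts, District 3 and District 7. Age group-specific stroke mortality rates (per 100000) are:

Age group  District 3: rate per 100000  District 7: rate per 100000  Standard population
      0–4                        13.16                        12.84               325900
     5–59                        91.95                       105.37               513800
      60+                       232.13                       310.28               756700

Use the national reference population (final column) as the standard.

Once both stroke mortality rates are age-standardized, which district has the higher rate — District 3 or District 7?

District 7

Standard total = 1596400; weights = 0.2041, 0.3218, 0.4740.
District 3: 0.2041×13.16 + 0.3218×91.95 + 0.4740×232.13 = 142.3112 per 100000.
District 7: 0.2041×12.84 + 0.3218×105.37 + 0.4740×310.28 = 183.6085 per 100000.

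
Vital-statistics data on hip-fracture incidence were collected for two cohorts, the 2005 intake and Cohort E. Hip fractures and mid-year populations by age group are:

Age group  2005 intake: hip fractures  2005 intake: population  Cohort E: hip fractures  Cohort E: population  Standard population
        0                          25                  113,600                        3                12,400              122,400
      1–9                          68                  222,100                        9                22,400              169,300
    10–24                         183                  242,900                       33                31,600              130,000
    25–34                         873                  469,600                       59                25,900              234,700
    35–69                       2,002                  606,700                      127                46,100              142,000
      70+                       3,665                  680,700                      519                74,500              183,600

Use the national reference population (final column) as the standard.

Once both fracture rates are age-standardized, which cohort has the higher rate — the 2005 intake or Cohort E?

Age-specific rates per 100,000 for the 2005 intake: 22.01, 30.62, 75.34, 185.90, 329.98, 538.42.
For Cohort E: 24.19, 40.18, 104.43, 227.80, 275.49, 696.64.
Standard total = 982,000; weights = 0.1246, 0.1724, 0.1324, 0.2390, 0.1446, 0.1870.
The 2005 intake: 0.1246×22.01 + 0.1724×30.62 + 0.1324×75.34 + 0.2390×185.90 + 0.1446×329.98 + 0.1870×538.42 = 210.8079 per 100,000.
Cohort E: 0.1246×24.19 + 0.1724×40.18 + 0.1324×104.43 + 0.2390×227.80 + 0.1446×275.49 + 0.1870×696.64 = 248.2965 per 100,000.

Cohort E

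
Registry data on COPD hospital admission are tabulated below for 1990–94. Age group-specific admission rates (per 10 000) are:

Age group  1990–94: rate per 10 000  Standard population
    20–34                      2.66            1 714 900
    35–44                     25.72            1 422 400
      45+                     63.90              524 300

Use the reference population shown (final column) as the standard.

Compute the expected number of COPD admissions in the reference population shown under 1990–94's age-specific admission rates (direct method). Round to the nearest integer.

Expected COPD admissions = Σ (standard pop × age-specific rate ÷ 10 000)
= 1 714 900×2.66/10 000 + 1 422 400×25.72/10 000 + 524 300×63.90/10 000
= 456.16 + 3658.41 + 3350.28 = 7464.85.

7465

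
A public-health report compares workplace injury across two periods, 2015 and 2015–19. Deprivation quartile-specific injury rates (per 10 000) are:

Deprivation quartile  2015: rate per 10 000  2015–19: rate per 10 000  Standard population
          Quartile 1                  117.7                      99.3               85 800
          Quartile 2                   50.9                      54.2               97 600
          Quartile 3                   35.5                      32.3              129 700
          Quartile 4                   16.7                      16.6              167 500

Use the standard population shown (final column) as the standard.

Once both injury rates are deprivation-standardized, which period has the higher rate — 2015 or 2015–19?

Standard total = 480 600; weights = 0.1785, 0.2031, 0.2699, 0.3485.
2015: 0.1785×117.7 + 0.2031×50.9 + 0.2699×35.5 + 0.3485×16.7 = 46.7501 per 10 000.
2015–19: 0.1785×99.3 + 0.2031×54.2 + 0.2699×32.3 + 0.3485×16.6 = 43.2369 per 10 000.

2015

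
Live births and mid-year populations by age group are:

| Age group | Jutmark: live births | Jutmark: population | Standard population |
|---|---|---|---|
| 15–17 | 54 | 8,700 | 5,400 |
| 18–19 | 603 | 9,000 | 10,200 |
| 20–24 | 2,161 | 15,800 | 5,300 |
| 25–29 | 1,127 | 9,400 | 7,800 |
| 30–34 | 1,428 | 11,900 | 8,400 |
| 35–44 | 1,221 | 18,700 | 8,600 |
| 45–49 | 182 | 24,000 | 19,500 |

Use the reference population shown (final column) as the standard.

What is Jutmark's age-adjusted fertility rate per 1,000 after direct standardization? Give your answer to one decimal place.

Age-specific rates per 1,000 for Jutmark: 6.207, 67.000, 136.772, 119.894, 120.000, 65.294, 7.583.
Standard total = 65,200; weights = 0.0828, 0.1564, 0.0813, 0.1196, 0.1288, 0.1319, 0.2991.
Standardized rate: 0.0828×6.207 + 0.1564×67.000 + 0.0813×136.772 + 0.1196×119.894 + 0.1288×120.000 + 0.1319×65.294 + 0.2991×7.583 = 62.7973 per 1,000.

62.8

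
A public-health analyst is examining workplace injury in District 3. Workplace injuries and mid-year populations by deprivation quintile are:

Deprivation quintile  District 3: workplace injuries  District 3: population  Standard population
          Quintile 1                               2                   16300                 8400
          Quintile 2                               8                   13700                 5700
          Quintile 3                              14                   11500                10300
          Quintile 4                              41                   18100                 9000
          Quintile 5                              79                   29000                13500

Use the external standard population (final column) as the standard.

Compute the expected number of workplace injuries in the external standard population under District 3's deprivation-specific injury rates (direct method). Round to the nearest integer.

Deprivation-specific rates per 10000 for District 3: 1.23, 5.84, 12.17, 22.65, 27.24.
Expected workplace injuries = Σ (standard pop × deprivation-specific rate ÷ 10000)
= 8400×1.23/10000 + 5700×5.84/10000 + 10300×12.17/10000 + 9000×22.65/10000 + 13500×27.24/10000
= 1.03 + 3.33 + 12.54 + 20.39 + 36.78 = 74.06.

74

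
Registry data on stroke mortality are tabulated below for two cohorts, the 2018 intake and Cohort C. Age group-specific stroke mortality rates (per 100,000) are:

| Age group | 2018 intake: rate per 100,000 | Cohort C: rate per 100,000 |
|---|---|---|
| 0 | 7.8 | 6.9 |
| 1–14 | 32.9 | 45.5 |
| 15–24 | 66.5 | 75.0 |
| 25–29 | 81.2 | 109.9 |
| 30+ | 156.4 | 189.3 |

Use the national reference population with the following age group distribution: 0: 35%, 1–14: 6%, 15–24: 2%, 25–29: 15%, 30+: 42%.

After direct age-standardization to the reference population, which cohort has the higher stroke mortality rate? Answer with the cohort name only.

Standard weights: 0.35, 0.06, 0.02, 0.15, 0.42.
The 2018 intake: 0.3500×7.8 + 0.0600×32.9 + 0.0200×66.5 + 0.1500×81.2 + 0.4200×156.4 = 83.9020 per 100,000.
Cohort C: 0.3500×6.9 + 0.0600×45.5 + 0.0200×75.0 + 0.1500×109.9 + 0.4200×189.3 = 102.6360 per 100,000.

Cohort C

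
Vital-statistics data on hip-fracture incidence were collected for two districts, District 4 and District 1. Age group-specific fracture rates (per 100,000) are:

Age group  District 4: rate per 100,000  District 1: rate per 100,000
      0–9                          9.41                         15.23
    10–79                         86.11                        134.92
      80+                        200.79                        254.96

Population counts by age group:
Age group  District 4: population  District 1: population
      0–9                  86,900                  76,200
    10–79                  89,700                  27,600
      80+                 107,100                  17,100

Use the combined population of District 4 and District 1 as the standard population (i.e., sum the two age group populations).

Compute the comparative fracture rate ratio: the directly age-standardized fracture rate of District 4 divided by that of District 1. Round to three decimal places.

Combined standard total = 404,600; weights = 0.4031, 0.2899, 0.3070.
District 4: 0.4031×9.41 + 0.2899×86.11 + 0.3070×200.79 = 90.3944 per 100,000.
District 1: 0.4031×15.23 + 0.2899×134.92 + 0.3070×254.96 = 123.5199 per 100,000.
Ratio = 90.3944 ÷ 123.5199 = 0.73182.

0.732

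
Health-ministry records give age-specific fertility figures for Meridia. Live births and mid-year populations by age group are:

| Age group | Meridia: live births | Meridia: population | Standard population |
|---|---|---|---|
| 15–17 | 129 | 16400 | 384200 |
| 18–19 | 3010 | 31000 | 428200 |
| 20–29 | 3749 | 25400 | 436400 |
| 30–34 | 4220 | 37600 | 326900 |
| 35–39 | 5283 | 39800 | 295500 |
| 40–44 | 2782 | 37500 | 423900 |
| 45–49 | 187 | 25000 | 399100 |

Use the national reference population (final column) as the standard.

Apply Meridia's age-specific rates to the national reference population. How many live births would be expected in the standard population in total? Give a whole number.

Age-specific rates per 1000 for Meridia: 7.866, 97.097, 147.598, 112.234, 132.739, 74.187, 7.480.
Expected live births = Σ (standard pop × age-specific rate ÷ 1000)
= 384200×7.866/1000 + 428200×97.097/1000 + 436400×147.598/1000 + 326900×112.234/1000 + 295500×132.739/1000 + 423900×74.187/1000 + 399100×7.480/1000
= 3022.06 + 41576.84 + 64411.95 + 36689.31 + 39224.28 + 31447.73 + 2985.27 = 219357.44.

219357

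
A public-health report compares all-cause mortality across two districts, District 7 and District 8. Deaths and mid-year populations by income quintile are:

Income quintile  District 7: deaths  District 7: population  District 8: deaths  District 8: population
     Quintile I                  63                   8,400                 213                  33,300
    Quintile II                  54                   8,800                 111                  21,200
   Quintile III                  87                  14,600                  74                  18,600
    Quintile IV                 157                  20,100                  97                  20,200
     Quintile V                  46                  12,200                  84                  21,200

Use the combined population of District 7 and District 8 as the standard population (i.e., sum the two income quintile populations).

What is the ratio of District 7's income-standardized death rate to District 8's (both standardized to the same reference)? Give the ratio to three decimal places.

Income-specific rates per 1,000 for District 7: 7.500, 6.136, 5.959, 7.811, 3.770.
For District 8: 6.396, 5.236, 3.978, 4.802, 3.962.
Combined standard total = 178,600; weights = 0.2335, 0.1680, 0.1859, 0.2256, 0.1870.
District 7: 0.2335×7.500 + 0.1680×6.136 + 0.1859×5.959 + 0.2256×7.811 + 0.1870×3.770 = 6.3572 per 1,000.
District 8: 0.2335×6.396 + 0.1680×5.236 + 0.1859×3.978 + 0.2256×4.802 + 0.1870×3.962 = 4.9370 per 1,000.
Ratio = 6.3572 ÷ 4.9370 = 1.28766.

1.288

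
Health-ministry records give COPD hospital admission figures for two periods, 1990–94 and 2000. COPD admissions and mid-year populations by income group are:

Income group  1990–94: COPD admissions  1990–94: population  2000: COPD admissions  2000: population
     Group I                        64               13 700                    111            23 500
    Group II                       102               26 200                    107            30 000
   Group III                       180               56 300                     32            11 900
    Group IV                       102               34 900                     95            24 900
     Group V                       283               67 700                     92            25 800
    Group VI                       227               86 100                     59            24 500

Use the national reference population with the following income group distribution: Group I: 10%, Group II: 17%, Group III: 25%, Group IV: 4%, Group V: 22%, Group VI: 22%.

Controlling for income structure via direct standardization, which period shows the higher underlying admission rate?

1990–94

Income-specific rates per 10 000 for 1990–94: 46.72, 38.93, 31.97, 29.23, 41.80, 26.36.
For 2000: 47.23, 35.67, 26.89, 38.15, 35.66, 24.08.
Standard weights: 0.10, 0.17, 0.25, 0.04, 0.22, 0.22.
1990–94: 0.1000×46.72 + 0.1700×38.93 + 0.2500×31.97 + 0.0400×29.23 + 0.2200×41.80 + 0.2200×26.36 = 35.4485 per 10 000.
2000: 0.1000×47.23 + 0.1700×35.67 + 0.2500×26.89 + 0.0400×38.15 + 0.2200×35.66 + 0.2200×24.08 = 32.1785 per 10 000.
The crude rates (33.63 vs 35.28) would put 2000 higher, but that reflects its income composition; once standardized to a common income structure, 1990–94 has the higher underlying rate.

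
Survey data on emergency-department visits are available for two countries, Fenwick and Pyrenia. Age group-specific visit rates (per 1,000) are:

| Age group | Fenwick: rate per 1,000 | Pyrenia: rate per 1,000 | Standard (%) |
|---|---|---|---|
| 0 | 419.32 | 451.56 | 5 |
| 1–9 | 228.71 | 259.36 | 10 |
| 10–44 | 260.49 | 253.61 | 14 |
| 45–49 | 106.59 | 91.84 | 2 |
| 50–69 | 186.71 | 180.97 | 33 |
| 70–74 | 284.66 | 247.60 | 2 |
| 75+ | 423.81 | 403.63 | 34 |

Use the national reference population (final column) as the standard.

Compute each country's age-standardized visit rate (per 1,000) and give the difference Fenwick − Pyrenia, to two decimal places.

Standard weights: 0.05, 0.10, 0.14, 0.02, 0.33, 0.02, 0.34.
Fenwick: 0.0500×419.32 + 0.1000×228.71 + 0.1400×260.49 + 0.0200×106.59 + 0.3300×186.71 + 0.0200×284.66 + 0.3400×423.81 = 293.8403 per 1,000.
Pyrenia: 0.0500×451.56 + 0.1000×259.36 + 0.1400×253.61 + 0.0200×91.84 + 0.3300×180.97 + 0.0200×247.60 + 0.3400×403.63 = 287.7625 per 1,000.
Difference = 293.8403 − 287.7625 = 6.0778.

6.08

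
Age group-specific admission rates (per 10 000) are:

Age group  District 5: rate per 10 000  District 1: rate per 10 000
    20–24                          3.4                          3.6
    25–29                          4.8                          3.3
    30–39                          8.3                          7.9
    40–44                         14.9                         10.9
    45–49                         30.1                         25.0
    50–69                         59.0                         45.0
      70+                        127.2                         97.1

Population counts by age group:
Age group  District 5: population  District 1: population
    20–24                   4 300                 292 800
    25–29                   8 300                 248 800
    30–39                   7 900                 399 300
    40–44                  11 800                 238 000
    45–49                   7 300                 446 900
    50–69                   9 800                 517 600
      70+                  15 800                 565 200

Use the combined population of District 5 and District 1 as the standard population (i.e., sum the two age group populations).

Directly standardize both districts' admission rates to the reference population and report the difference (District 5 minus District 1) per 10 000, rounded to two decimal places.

10.34

Combined standard total = 2 773 800; weights = 0.1071, 0.0927, 0.1468, 0.0901, 0.1637, 0.1901, 0.2095.
District 5: 0.1071×3.4 + 0.0927×4.8 + 0.1468×8.3 + 0.0901×14.9 + 0.1637×30.1 + 0.1901×59.0 + 0.2095×127.2 = 46.1595 per 10 000.
District 1: 0.1071×3.6 + 0.0927×3.3 + 0.1468×7.9 + 0.0901×10.9 + 0.1637×25.0 + 0.1901×45.0 + 0.2095×97.1 = 35.8212 per 10 000.
Difference = 46.1595 − 35.8212 = 10.3383.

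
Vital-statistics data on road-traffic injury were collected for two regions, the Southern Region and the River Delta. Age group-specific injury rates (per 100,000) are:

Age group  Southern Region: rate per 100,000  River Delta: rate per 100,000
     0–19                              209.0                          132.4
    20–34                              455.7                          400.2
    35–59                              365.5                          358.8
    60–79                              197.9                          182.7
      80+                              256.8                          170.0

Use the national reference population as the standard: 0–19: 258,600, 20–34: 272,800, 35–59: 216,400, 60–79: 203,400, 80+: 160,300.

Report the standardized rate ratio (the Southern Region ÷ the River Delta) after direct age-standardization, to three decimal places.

Standard total = 1,111,500; weights = 0.2327, 0.2454, 0.1947, 0.1830, 0.1442.
The Southern Region: 0.2327×209.0 + 0.2454×455.7 + 0.1947×365.5 + 0.1830×197.9 + 0.1442×256.8 = 304.8803 per 100,000.
The River Delta: 0.2327×132.4 + 0.2454×400.2 + 0.1947×358.8 + 0.1830×182.7 + 0.1442×170.0 = 256.8328 per 100,000.
Ratio = 304.8803 ÷ 256.8328 = 1.18708.

1.187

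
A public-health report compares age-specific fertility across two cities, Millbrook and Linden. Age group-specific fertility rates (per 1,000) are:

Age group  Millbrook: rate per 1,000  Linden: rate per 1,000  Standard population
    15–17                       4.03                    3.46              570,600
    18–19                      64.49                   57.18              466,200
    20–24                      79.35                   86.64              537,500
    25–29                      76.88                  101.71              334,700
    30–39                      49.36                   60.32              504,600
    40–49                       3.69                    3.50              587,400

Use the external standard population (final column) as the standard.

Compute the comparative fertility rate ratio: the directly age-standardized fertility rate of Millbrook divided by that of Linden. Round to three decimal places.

Standard total = 3,001,000; weights = 0.1901, 0.1553, 0.1791, 0.1115, 0.1681, 0.1957.
Millbrook: 0.1901×4.03 + 0.1553×64.49 + 0.1791×79.35 + 0.1115×76.88 + 0.1681×49.36 + 0.1957×3.69 = 42.5930 per 1,000.
Linden: 0.1901×3.46 + 0.1553×57.18 + 0.1791×86.64 + 0.1115×101.71 + 0.1681×60.32 + 0.1957×3.50 = 47.2297 per 1,000.
Ratio = 42.5930 ÷ 47.2297 = 0.90183.

0.902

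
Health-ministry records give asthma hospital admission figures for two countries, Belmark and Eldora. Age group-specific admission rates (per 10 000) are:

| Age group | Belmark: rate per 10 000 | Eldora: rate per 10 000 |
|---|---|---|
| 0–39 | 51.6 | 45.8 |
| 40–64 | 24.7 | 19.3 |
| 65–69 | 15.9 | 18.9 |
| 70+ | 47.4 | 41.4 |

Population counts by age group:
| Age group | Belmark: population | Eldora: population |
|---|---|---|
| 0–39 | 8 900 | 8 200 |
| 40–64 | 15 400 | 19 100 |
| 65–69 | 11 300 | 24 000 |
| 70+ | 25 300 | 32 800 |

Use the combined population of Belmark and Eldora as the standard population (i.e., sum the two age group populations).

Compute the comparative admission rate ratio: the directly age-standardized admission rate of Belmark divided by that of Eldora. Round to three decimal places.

Combined standard total = 145 000; weights = 0.1179, 0.2379, 0.2434, 0.4007.
Belmark: 0.1179×51.6 + 0.2379×24.7 + 0.2434×15.9 + 0.4007×47.4 = 34.8257 per 10 000.
Eldora: 0.1179×45.8 + 0.2379×19.3 + 0.2434×18.9 + 0.4007×41.4 = 31.1830 per 10 000.
Ratio = 34.8257 ÷ 31.1830 = 1.11681.

1.117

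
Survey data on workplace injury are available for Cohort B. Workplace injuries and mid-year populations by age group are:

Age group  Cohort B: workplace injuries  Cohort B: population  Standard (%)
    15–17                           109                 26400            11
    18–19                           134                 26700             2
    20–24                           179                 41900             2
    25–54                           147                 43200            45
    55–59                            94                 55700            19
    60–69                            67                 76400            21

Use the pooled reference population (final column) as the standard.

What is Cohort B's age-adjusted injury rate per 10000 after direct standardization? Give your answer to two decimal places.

26.76

Age-specific rates per 10000 for Cohort B: 41.29, 50.19, 42.72, 34.03, 16.88, 8.77.
Standard weights: 0.11, 0.02, 0.02, 0.45, 0.19, 0.21.
Standardized rate: 0.1100×41.29 + 0.0200×50.19 + 0.0200×42.72 + 0.4500×34.03 + 0.1900×16.88 + 0.2100×8.77 = 26.7604 per 10000.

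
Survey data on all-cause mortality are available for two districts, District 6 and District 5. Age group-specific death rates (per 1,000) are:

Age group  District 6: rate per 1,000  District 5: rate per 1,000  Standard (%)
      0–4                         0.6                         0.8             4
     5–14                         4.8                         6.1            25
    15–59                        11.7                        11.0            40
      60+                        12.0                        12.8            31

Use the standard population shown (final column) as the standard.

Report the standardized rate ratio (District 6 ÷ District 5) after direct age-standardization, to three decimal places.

Standard weights: 0.04, 0.25, 0.40, 0.31.
District 6: 0.0400×0.6 + 0.2500×4.8 + 0.4000×11.7 + 0.3100×12.0 = 9.6240 per 1,000.
District 5: 0.0400×0.8 + 0.2500×6.1 + 0.4000×11.0 + 0.3100×12.8 = 9.9250 per 1,000.
Ratio = 9.6240 ÷ 9.9250 = 0.96967.

0.970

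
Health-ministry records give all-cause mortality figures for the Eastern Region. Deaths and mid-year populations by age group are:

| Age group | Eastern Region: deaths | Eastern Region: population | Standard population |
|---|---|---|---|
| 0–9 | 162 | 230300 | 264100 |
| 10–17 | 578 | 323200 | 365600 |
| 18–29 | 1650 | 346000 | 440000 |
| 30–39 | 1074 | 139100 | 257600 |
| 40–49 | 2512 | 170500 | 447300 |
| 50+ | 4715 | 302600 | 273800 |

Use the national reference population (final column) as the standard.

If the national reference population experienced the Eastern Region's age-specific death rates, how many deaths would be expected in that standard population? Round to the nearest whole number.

15783

Age-specific rates per 100000 for the Eastern Region: 70.34, 178.84, 476.88, 772.11, 1473.31, 1558.16.
Expected deaths = Σ (standard pop × age-specific rate ÷ 100000)
= 264100×70.34/100000 + 365600×178.84/100000 + 440000×476.88/100000 + 257600×772.11/100000 + 447300×1473.31/100000 + 273800×1558.16/100000
= 185.78 + 653.83 + 2098.27 + 1988.95 + 6590.13 + 4266.25 = 15783.20.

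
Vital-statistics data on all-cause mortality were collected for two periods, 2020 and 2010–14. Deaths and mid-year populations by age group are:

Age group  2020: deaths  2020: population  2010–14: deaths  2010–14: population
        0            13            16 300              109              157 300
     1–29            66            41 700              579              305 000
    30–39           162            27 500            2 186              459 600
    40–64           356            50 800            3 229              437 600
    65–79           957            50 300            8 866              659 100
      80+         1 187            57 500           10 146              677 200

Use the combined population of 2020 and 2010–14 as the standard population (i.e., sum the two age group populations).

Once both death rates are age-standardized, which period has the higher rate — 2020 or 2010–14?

2020

Age-specific rates per 1 000 for 2020: 0.798, 1.583, 5.891, 7.008, 19.026, 20.643.
For 2010–14: 0.693, 1.898, 4.756, 7.379, 13.452, 14.982.
Combined standard total = 2 939 900; weights = 0.0590, 0.1179, 0.1657, 0.1661, 0.2413, 0.2499.
2020: 0.0590×0.798 + 0.1179×1.583 + 0.1657×5.891 + 0.1661×7.008 + 0.2413×19.026 + 0.2499×20.643 = 12.1239 per 1 000.
2010–14: 0.0590×0.693 + 0.1179×1.898 + 0.1657×4.756 + 0.1661×7.379 + 0.2413×13.452 + 0.2499×14.982 = 9.2688 per 1 000.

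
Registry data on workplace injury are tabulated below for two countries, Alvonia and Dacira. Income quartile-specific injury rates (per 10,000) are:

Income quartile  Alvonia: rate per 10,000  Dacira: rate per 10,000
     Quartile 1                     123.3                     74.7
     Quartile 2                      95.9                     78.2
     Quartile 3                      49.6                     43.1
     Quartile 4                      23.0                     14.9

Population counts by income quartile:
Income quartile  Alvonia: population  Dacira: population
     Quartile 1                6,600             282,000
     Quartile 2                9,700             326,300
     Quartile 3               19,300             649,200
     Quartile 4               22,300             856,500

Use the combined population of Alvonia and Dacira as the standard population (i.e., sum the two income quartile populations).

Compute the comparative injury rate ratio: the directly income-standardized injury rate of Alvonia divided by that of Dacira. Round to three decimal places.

1.350

Combined standard total = 2,171,900; weights = 0.1329, 0.1547, 0.3078, 0.4046.
Alvonia: 0.1329×123.3 + 0.1547×95.9 + 0.3078×49.6 + 0.4046×23.0 = 55.7930 per 10,000.
Dacira: 0.1329×74.7 + 0.1547×78.2 + 0.3078×43.1 + 0.4046×14.9 = 41.3187 per 10,000.
Ratio = 55.7930 ÷ 41.3187 = 1.35031.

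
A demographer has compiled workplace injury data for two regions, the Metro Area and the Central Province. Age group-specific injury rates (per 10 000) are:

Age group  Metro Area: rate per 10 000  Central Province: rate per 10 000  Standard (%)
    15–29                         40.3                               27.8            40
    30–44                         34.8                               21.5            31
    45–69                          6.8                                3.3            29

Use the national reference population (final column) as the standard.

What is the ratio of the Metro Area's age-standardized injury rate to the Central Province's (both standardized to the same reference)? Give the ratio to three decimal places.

1.541

Standard weights: 0.40, 0.31, 0.29.
The Metro Area: 0.4000×40.3 + 0.3100×34.8 + 0.2900×6.8 = 28.8800 per 10 000.
The Central Province: 0.4000×27.8 + 0.3100×21.5 + 0.2900×3.3 = 18.7420 per 10 000.
Ratio = 28.8800 ÷ 18.7420 = 1.54092.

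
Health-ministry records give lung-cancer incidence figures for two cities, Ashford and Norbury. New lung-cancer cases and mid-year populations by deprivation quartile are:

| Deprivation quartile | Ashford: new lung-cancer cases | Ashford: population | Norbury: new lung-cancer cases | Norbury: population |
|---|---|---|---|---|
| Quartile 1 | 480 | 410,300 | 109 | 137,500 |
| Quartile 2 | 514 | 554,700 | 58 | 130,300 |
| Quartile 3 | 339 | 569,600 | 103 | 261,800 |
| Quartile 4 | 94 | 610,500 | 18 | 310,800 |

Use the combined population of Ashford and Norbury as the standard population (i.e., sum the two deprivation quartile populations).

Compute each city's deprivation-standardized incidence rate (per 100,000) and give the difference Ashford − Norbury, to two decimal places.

Deprivation-specific rates per 100,000 for Ashford: 116.99, 92.66, 59.52, 15.40.
For Norbury: 79.27, 44.51, 39.34, 5.79.
Combined standard total = 2,985,500; weights = 0.1835, 0.2294, 0.2785, 0.3086.
Ashford: 0.1835×116.99 + 0.2294×92.66 + 0.2785×59.52 + 0.3086×15.40 = 64.0517 per 100,000.
Norbury: 0.1835×79.27 + 0.2294×44.51 + 0.2785×39.34 + 0.3086×5.79 = 37.5020 per 100,000.
Difference = 64.0517 − 37.5020 = 26.5497.

26.55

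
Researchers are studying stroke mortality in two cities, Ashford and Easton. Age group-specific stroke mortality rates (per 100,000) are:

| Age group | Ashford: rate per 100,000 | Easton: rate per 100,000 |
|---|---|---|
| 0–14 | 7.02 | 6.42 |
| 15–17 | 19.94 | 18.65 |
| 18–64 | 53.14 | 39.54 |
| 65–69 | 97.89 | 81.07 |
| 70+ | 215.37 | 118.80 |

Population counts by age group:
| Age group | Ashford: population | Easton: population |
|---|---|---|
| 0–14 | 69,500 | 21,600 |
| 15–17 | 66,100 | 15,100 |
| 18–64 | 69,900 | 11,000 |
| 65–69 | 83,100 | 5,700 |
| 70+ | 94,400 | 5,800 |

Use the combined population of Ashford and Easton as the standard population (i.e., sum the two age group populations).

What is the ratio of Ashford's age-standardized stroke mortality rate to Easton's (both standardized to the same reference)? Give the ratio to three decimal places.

1.509

Combined standard total = 442,200; weights = 0.2060, 0.1836, 0.1829, 0.2008, 0.2266.
Ashford: 0.2060×7.02 + 0.1836×19.94 + 0.1829×53.14 + 0.2008×97.89 + 0.2266×215.37 = 83.2890 per 100,000.
Easton: 0.2060×6.42 + 0.1836×18.65 + 0.1829×39.54 + 0.2008×81.07 + 0.2266×118.80 = 55.1805 per 100,000.
Ratio = 83.2890 ÷ 55.1805 = 1.50939.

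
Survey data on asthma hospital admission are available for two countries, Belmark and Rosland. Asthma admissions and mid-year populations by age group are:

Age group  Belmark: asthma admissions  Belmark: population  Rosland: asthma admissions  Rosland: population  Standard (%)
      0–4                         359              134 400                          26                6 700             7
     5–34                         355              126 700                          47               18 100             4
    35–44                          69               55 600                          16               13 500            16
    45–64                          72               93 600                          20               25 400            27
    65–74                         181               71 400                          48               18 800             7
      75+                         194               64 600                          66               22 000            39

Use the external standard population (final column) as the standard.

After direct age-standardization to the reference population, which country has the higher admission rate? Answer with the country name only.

Age-specific rates per 10 000 for Belmark: 26.71, 28.02, 12.41, 7.69, 25.35, 30.03.
For Rosland: 38.81, 25.97, 11.85, 7.87, 25.53, 30.00.
Standard weights: 0.07, 0.04, 0.16, 0.27, 0.07, 0.39.
Belmark: 0.0700×26.71 + 0.0400×28.02 + 0.1600×12.41 + 0.2700×7.69 + 0.0700×25.35 + 0.3900×30.03 = 20.5397 per 10 000.
Rosland: 0.0700×38.81 + 0.0400×25.97 + 0.1600×11.85 + 0.2700×7.87 + 0.0700×25.53 + 0.3900×30.00 = 21.2646 per 10 000.
The crude rates (22.52 vs 21.34) would put Belmark higher, but that reflects its age composition; once standardized to a common age structure, Rosland has the higher underlying rate.

Rosland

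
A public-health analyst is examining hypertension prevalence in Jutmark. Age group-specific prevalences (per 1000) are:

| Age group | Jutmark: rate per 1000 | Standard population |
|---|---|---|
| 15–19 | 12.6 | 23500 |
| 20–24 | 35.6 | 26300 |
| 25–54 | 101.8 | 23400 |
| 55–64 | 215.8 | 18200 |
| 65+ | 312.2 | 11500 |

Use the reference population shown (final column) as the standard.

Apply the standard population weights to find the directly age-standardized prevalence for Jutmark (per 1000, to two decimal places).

Standard total = 102900; weights = 0.2284, 0.2556, 0.2274, 0.1769, 0.1118.
Standardized rate: 0.2284×12.6 + 0.2556×35.6 + 0.2274×101.8 + 0.1769×215.8 + 0.1118×312.2 = 108.1862 per 1000.

108.19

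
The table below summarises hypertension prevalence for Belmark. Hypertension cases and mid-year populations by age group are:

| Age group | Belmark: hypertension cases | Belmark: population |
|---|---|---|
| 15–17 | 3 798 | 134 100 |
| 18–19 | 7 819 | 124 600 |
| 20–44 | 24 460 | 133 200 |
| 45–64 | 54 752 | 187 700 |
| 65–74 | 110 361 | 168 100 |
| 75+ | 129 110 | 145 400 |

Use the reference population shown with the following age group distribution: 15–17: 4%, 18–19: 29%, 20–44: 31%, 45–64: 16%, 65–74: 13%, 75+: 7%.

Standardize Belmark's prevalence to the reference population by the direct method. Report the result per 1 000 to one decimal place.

Age-specific rates per 1 000 for Belmark: 28.322, 62.753, 183.634, 291.700, 656.520, 887.964.
Standard weights: 0.04, 0.29, 0.31, 0.16, 0.13, 0.07.
Standardized rate: 0.0400×28.322 + 0.2900×62.753 + 0.3100×183.634 + 0.1600×291.700 + 0.1300×656.520 + 0.0700×887.964 = 270.4346 per 1 000.

270.4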